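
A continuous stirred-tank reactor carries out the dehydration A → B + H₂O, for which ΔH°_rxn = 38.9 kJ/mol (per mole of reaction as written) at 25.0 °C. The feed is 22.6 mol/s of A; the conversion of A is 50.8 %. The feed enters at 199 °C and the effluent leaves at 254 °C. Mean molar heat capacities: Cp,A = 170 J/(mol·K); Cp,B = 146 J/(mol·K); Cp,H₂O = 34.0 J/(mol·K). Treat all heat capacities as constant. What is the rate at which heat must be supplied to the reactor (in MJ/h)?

Q_in = 2460 MJ/h

Extent of reaction ξ = 0.508 × 22.6 = 11.481 mol/s
Reaction term: ξ·ΔH°_rxn = 11.481 × 38.9 = 446.6 kJ/s
Sensible, feed 199→25 °C: -668.51 kJ/s
Outlet flows (mol/s): A 11.119, B 11.481, H₂O 11.481
Sensible, products 25→254 °C: 906.11 kJ/s
Q = ΔH = 684.2 kJ/s = 684.2 kW
Heat supplied = 2463.1 MJ/h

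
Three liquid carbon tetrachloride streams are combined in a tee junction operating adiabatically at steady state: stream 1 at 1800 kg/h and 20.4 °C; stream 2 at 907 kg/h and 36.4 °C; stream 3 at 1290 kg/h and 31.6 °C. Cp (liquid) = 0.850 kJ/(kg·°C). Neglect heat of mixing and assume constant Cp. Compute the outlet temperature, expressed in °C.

T_out = 27.6 °C

Energy balance with Q = 0: Σ ṁᵢCp,ᵢ(T_out − Tᵢ) = 0
Σ ṁᵢCp,ᵢTᵢ = 1800×0.850×20.4 + 907×0.850×36.4 + 1290×0.850×31.6 = 93924
Σ ṁᵢCp,ᵢ = 1800×0.850 + 907×0.850 + 1290×0.850 = 3397.4
T_out = 93924 / 3397.4 = 27.645 °C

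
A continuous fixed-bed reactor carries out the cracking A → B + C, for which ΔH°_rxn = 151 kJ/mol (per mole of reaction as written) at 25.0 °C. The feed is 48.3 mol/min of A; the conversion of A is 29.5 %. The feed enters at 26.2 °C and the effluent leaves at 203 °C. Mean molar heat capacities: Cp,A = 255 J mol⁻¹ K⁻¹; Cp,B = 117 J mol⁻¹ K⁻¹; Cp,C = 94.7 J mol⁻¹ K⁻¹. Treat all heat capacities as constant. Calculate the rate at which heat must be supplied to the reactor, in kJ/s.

Extent of reaction ξ = 0.295 × 48.3 = 14.248 mol/min
Reaction term: ξ·ΔH°_rxn = 14.248 × 151 = 2151.5 kJ/min
Sensible, feed 26.2→25 °C: -14.78 kJ/min
Outlet flows (mol/min): A 34.051, B 14.248, C 14.248
Sensible, products 25→203 °C: 2082.5 kJ/min
Q = ΔH = 4219.3 kJ/min = 70.321 kW
Heat supplied = 70.321 kJ/s

Q_in = 70.3 kJ/s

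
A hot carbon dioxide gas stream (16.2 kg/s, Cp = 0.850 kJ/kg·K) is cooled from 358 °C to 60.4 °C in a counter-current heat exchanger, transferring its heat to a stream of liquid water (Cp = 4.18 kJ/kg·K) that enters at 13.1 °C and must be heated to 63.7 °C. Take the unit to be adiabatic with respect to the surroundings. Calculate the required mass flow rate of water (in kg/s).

Heat released by hot stream: Q = 16.2 × 0.850 × (358 − 60.4) = 4098 kJ/s
Energy balance on cold side (adiabatic exchanger): Q = ṁ_c·Cp_c·(T_c,out − T_c,in)
ṁ_c = 4098 / [4.18 × (63.7 − 13.1)] = 19.375 kg/s

ṁ_c = 19.4 kg/s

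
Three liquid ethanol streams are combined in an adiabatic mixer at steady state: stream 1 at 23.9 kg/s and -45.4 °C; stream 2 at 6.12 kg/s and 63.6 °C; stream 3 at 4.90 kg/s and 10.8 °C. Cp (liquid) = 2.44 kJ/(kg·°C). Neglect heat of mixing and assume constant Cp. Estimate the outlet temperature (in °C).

T_out = -18.4 °C

Energy balance with Q = 0: Σ ṁᵢCp,ᵢ(T_out − Tᵢ) = 0
Σ ṁᵢCp,ᵢTᵢ = 23.9×2.44×-45.4 + 6.12×2.44×63.6 + 4.90×2.44×10.8 = -1568.7
Σ ṁᵢCp,ᵢ = 23.9×2.44 + 6.12×2.44 + 4.90×2.44 = 85.205
T_out = -1568.7 / 85.205 = -18.411 °C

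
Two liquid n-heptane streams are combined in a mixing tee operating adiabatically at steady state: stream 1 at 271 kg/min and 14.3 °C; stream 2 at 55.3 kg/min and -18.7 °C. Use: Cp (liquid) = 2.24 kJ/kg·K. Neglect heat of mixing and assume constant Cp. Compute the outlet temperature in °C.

T_out = 8.71 °C

No heat crosses the boundary, so H_out = H_in.
T_out = Σ ṁᵢCp,ᵢTᵢ / Σ ṁᵢCp,ᵢ
      = 6364.3 / 730.91 = 8.7073 °C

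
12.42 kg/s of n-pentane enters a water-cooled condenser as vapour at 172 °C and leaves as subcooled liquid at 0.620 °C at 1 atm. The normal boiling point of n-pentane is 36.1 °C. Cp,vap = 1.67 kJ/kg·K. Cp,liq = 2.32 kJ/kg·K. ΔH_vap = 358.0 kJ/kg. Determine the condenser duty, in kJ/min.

Q_c = 497000 kJ/min

vapour 172→36.1 °C: -226.95 kJ/kg
condensation at 36.1 °C: -358 kJ/kg
liquid 36.1→0.620 °C: -82.314 kJ/kg
Δh = -226.95 + -358 + -82.314 = -667.27 kJ/kg
Q = ṁ·Δh = 12.42 kg/s × -667.27 kJ/kg = -8287.5 kJ/s
|Q| = 8287.5 kW = 497250 kJ/min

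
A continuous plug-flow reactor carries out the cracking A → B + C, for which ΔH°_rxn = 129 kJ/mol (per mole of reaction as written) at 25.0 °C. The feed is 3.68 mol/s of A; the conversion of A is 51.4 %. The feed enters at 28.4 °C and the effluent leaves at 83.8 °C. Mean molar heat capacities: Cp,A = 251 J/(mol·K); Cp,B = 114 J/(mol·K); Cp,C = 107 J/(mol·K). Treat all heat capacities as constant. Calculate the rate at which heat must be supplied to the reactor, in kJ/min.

Extent of reaction ξ = 0.514 × 3.68 = 1.8915 mol/s
Reaction term: ξ·ΔH°_rxn = 1.8915 × 129 = 244.01 kJ/s
Sensible, feed 28.4→25 °C: -3.1405 kJ/s
Outlet flows (mol/s): A 1.7885, B 1.8915, C 1.8915
Sensible, products 25→83.8 °C: 50.976 kJ/s
Q = ΔH = 291.84 kJ/s = 291.84 kW
Heat supplied = 17510 kJ/min

Q_in = 17500 kJ/min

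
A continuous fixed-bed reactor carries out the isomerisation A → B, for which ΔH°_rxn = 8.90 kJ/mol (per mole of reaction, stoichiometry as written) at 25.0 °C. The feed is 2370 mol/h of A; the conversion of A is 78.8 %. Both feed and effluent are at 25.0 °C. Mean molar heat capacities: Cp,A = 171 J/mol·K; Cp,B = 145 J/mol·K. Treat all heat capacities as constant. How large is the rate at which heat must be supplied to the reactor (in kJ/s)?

Extent of reaction ξ = 0.788 × 2370 = 1867.6 mol/h
Reaction term: ξ·ΔH°_rxn = 1867.6 × 8.90 = 16621 kJ/h
Q = ΔH = 16621 kJ/h = 4.617 kW
Heat supplied = 4.617 kJ/s

Q_in = 4.62 kJ/s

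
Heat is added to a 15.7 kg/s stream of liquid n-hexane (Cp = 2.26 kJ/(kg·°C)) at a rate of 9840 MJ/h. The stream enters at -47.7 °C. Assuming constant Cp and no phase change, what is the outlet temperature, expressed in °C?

Q = 9840 MJ/h = 2733.3 kJ/s
ΔT = Q/(ṁ·Cp) = 2733.3/(15.7×2.26) = 77.034 K
T_out = -47.7 + 77.034 = 29.334 °C

T_out = 29.3 °C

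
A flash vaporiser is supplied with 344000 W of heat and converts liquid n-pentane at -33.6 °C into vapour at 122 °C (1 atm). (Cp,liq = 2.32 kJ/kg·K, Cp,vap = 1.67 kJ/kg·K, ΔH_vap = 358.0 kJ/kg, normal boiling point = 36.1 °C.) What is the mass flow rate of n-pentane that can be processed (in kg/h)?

Δh = 2.32×(36.1−-33.6) + 358.0 + 1.67×(122−36.1) = 663.16 kJ/kg
Q = 344000 W = 344 kJ/s = 1.2384e+06 kJ/h
ṁ = Q/Δh = 1.2384e+06 / 663.16 = 1867.4 kg/h

ṁ = 1870 kg/h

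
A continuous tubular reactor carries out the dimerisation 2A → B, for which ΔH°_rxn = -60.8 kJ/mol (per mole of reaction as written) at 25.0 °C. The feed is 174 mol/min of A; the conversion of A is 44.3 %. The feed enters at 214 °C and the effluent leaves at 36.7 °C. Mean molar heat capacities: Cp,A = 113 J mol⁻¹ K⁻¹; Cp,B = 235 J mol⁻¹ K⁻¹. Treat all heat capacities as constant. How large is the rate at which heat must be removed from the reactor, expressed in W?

Q_out = 97100 W

Extent of reaction ξ = 0.443 × 174 / 2 = 38.541 mol/min
Reaction term: ξ·ΔH°_rxn = 38.541 × -60.8 = -2343.3 kJ/min
Sensible, feed 214→25 °C: -3716.1 kJ/min
Outlet flows (mol/min): A 96.918, B 38.541
Sensible, products 25→36.7 °C: 234.1 kJ/min
Q = ΔH = -5825.3 kJ/min = -97.088 kW
Heat removed = 97088 W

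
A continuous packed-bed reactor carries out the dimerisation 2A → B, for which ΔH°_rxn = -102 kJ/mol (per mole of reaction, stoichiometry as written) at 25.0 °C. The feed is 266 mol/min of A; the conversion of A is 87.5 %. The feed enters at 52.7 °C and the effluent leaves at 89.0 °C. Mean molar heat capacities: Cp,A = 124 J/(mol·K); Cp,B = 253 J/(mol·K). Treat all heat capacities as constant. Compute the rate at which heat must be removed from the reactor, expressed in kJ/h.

Q_out = 638000 kJ/h

Extent of reaction ξ = 0.875 × 266 / 2 = 116.38 mol/min
Reaction term: ξ·ΔH°_rxn = 116.38 × -102 = -11870 kJ/min
Sensible, feed 52.7→25 °C: -913.66 kJ/min
Outlet flows (mol/min): A 33.25, B 116.38
Sensible, products 25→89.0 °C: 2148.2 kJ/min
Q = ΔH = -10636 kJ/min = -177.26 kW
Heat removed = 638140 kJ/h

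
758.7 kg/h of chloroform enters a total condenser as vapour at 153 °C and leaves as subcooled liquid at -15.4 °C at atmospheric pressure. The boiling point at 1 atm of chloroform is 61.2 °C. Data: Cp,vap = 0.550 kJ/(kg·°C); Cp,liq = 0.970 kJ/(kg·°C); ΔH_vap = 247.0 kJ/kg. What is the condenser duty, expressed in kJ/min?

vapour 153→61.2 °C: -50.49 kJ/kg
condensation at 61.2 °C: -247 kJ/kg
liquid 61.2→-15.4 °C: -74.302 kJ/kg
Δh = -50.49 + -247 + -74.302 = -371.79 kJ/kg
Q = ṁ·Δh = 758.7 kg/h × -371.79 kJ/kg = -282080 kJ/h
|Q| = 78.355 kW = 4701.3 kJ/min

Q_c = 4700 kJ/min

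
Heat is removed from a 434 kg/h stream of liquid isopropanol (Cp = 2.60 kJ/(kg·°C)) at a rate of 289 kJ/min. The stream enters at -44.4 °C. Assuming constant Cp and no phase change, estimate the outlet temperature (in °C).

T_out = -59.8 °C

Q = 289 kJ/min = 17340 kJ/h
ΔT = Q/(ṁ·Cp) = 17340/(434×2.60) = 15.367 K
T_out = -44.4 − 15.367 = -59.767 °C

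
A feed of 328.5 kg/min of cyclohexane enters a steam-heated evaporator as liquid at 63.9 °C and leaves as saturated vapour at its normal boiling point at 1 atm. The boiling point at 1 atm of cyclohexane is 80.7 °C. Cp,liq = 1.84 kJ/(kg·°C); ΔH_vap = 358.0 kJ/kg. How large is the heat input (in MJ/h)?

Q = 7670 MJ/h

liquid 63.9→80.7 °C: 30.912 kJ/kg
vaporisation at 80.7 °C: 358 kJ/kg
Δh = 30.912 + 358 = 388.91 kJ/kg
Q = ṁ·Δh = 328.5 kg/min × 388.91 kJ/kg = 127760 kJ/min
|Q| = 2129.3 kW = 7665.5 MJ/h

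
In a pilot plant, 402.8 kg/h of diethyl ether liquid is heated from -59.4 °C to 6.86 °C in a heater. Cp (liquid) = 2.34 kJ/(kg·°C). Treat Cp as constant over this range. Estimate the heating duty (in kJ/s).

Q = 17.3 kJ/s

Q = ṁ·Cp·ΔT = 402.8 × 2.34 × (6.86 − -59.4) = 62453 kJ/h
Converting: 62453 / 3600 s = 17.348 kW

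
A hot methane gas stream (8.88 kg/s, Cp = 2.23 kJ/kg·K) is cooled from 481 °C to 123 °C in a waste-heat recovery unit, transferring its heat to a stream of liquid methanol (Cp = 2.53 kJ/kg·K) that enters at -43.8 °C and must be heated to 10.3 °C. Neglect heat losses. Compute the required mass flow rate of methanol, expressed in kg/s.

ṁ_c = 51.8 kg/s

Heat released by hot stream: Q = 8.88 × 2.23 × (481 − 123) = 7089.3 kJ/s
Energy balance on cold side (adiabatic exchanger): Q = ṁ_c·Cp_c·(T_c,out − T_c,in)
ṁ_c = 7089.3 / [2.53 × (10.3 − -43.8)] = 51.794 kg/s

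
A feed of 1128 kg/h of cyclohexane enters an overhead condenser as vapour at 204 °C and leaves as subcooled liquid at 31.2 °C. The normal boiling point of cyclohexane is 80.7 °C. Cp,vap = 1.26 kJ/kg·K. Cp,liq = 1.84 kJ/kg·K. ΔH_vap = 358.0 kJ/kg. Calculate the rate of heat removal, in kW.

vapour 204→80.7 °C: -155.36 kJ/kg
condensation at 80.7 °C: -358 kJ/kg
liquid 80.7→31.2 °C: -91.08 kJ/kg
Δh = -155.36 + -358 + -91.08 = -604.44 kJ/kg
Q = ṁ·Δh = 1128 kg/h × -604.44 kJ/kg = -681810 kJ/h
|Q| = 189.39 kW

Q_c = 189 kW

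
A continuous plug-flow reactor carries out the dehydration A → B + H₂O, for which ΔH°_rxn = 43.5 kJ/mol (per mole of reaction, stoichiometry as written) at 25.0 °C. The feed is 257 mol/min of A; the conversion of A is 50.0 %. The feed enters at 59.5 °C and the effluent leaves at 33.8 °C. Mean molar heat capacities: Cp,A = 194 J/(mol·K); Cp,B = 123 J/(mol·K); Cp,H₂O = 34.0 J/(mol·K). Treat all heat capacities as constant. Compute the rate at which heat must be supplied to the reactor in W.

Q_in = 71100 W

Extent of reaction ξ = 0.500 × 257 = 128.5 mol/min
Reaction term: ξ·ΔH°_rxn = 128.5 × 43.5 = 5589.8 kJ/min
Sensible, feed 59.5→25 °C: -1720.1 kJ/min
Outlet flows (mol/min): A 128.5, B 128.5, H₂O 128.5
Sensible, products 25→33.8 °C: 396.91 kJ/min
Q = ΔH = 4266.6 kJ/min = 71.109 kW
Heat supplied = 71109 W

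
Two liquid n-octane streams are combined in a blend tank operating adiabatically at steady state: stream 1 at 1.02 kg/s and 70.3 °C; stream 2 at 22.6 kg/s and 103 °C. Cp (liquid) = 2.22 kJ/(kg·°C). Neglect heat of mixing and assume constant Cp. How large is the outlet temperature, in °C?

Adiabatic, steady state ⇒ Σ ṁᵢCp,ᵢ(T_out − Tᵢ) = 0
T_out = Σ ṁᵢCp,ᵢTᵢ / Σ ṁᵢCp,ᵢ
      = 5326.9 / 52.436 = 101.59 °C

T_out = 102 °C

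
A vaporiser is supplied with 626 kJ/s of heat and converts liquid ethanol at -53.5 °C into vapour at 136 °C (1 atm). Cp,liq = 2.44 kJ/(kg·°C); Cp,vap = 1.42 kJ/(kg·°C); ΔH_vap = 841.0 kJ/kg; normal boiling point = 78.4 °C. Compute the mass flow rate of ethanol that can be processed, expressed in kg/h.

Δh = 2.44×(78.4−-53.5) + 841.0 + 1.42×(136−78.4) = 1244.6 kJ/kg
Q = 626 kJ/s = 626 kJ/s = 2.2536e+06 kJ/h
ṁ = Q/Δh = 2.2536e+06 / 1244.6 = 1810.7 kg/h

ṁ = 1810 kg/h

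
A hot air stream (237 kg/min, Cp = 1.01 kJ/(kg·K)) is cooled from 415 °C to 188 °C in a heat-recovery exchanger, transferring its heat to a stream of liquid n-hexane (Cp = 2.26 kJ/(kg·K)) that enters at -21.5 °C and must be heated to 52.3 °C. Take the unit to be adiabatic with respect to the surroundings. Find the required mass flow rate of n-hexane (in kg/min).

ṁ_c = 326 kg/min

Heat released by hot stream: Q = 237 × 1.01 × (415 − 188) = 54337 kJ/min
Energy balance on cold side (adiabatic exchanger): Q = ṁ_c·Cp_c·(T_c,out − T_c,in)
ṁ_c = 54337 / [2.26 × (52.3 − -21.5)] = 325.78 kg/min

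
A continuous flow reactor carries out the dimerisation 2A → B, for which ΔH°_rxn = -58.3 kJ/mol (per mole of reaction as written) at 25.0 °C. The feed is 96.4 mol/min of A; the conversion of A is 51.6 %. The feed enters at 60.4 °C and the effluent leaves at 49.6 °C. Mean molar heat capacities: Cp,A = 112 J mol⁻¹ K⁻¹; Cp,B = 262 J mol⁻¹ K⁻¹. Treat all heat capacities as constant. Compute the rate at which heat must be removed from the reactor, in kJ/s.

Extent of reaction ξ = 0.516 × 96.4 / 2 = 24.871 mol/min
Reaction term: ξ·ΔH°_rxn = 24.871 × -58.3 = -1450 kJ/min
Sensible, feed 60.4→25 °C: -382.21 kJ/min
Outlet flows (mol/min): A 46.658, B 24.871
Sensible, products 25→49.6 °C: 288.85 kJ/min
Q = ΔH = -1543.3 kJ/min = -25.722 kW
Heat removed = 25.722 kJ/s

Q_out = 25.7 kJ/s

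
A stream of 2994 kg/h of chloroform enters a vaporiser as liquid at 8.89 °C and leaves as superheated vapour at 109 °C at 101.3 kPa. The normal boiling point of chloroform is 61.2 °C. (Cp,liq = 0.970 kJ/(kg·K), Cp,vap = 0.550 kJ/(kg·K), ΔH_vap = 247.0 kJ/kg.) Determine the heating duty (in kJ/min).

Q = 16200 kJ/min

liquid 8.89→61.2 °C: 50.741 kJ/kg
vaporisation at 61.2 °C: 247 kJ/kg
vapour 61.2→109 °C: 26.29 kJ/kg
Δh = 50.741 + 247 + 26.29 = 324.03 kJ/kg
Q = ṁ·Δh = 2994 kg/h × 324.03 kJ/kg = 970150 kJ/h
|Q| = 269.49 kW = 16169 kJ/min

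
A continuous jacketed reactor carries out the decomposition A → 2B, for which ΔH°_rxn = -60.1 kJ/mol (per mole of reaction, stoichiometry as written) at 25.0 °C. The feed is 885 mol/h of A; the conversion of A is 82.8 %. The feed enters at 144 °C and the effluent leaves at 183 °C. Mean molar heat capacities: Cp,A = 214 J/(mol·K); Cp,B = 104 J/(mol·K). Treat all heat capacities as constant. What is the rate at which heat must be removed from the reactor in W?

Extent of reaction ξ = 0.828 × 885 = 732.78 mol/h
Reaction term: ξ·ΔH°_rxn = 732.78 × -60.1 = -44040 kJ/h
Sensible, feed 144→25 °C: -22537 kJ/h
Outlet flows (mol/h): A 152.22, B 1465.6
Sensible, products 25→183 °C: 29229 kJ/h
Q = ΔH = -37349 kJ/h = -10.375 kW
Heat removed = 10375 W

Q_out = 10400 W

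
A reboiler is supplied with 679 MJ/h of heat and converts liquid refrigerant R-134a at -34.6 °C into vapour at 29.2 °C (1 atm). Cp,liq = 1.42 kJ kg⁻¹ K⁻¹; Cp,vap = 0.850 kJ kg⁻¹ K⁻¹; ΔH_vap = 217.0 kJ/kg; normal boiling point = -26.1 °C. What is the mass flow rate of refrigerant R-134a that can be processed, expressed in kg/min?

ṁ = 41.0 kg/min

Δh = 1.42×(-26.1−-34.6) + 217.0 + 0.850×(29.2−-26.1) = 276.07 kJ/kg
Q = 679 MJ/h = 188.61 kJ/s = 11317 kJ/min
ṁ = Q/Δh = 11317 / 276.07 = 40.991 kg/min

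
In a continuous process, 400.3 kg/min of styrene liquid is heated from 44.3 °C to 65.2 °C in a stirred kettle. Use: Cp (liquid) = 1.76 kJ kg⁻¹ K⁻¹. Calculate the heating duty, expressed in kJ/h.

Q = 883000 kJ/h

Q = ṁ·Cp·ΔT = 400.3 × 1.76 × (65.2 − 44.3) = 14725 kJ/min
Converting: 14725 / 60 s = 245.41 kW
Heating duty = 883480 kJ/h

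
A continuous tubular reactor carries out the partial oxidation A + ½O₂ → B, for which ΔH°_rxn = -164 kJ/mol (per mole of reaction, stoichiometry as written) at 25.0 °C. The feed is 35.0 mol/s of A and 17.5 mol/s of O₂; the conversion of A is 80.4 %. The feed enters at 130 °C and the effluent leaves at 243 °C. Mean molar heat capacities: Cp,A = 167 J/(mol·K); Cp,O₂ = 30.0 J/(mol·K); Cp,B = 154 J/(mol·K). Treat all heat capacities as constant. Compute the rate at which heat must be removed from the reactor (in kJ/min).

Extent of reaction ξ = 0.804 × 35.0 = 28.14 mol/s
Reaction term: ξ·ΔH°_rxn = 28.14 × -164 = -4615 kJ/s
Sensible, feed 130→25 °C: -668.85 kJ/s
Outlet flows (mol/s): A 6.86, O₂ 3.43, B 28.14
Sensible, products 25→243 °C: 1216.9 kJ/s
Q = ΔH = -4066.9 kJ/s = -4066.9 kW
Heat removed = 244010 kJ/min

Q_out = 244000 kJ/min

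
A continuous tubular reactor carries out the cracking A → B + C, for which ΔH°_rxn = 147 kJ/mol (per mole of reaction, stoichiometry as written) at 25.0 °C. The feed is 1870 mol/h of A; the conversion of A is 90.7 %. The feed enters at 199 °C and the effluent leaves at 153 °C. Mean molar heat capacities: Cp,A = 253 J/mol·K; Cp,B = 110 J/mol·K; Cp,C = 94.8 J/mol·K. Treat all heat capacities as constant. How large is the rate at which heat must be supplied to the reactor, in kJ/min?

Q_in = 3620 kJ/min

Extent of reaction ξ = 0.907 × 1870 = 1696.1 mol/h
Reaction term: ξ·ΔH°_rxn = 1696.1 × 147 = 249330 kJ/h
Sensible, feed 199→25 °C: -82321 kJ/h
Outlet flows (mol/h): A 173.91, B 1696.1, C 1696.1
Sensible, products 25→153 °C: 50094 kJ/h
Q = ΔH = 217100 kJ/h = 60.305 kW
Heat supplied = 3618.3 kJ/min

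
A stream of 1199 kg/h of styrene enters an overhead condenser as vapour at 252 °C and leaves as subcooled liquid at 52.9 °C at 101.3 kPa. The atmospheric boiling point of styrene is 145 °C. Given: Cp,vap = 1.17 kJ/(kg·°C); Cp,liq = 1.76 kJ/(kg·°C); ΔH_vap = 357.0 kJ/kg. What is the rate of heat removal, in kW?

Q_c = 215 kW

vapour 252→145 °C: -125.19 kJ/kg
condensation at 145 °C: -357 kJ/kg
liquid 145→52.9 °C: -162.1 kJ/kg
Δh = -125.19 + -357 + -162.1 = -644.29 kJ/kg
Q = ṁ·Δh = 1199 kg/h × -644.29 kJ/kg = -772500 kJ/h
|Q| = 214.58 kW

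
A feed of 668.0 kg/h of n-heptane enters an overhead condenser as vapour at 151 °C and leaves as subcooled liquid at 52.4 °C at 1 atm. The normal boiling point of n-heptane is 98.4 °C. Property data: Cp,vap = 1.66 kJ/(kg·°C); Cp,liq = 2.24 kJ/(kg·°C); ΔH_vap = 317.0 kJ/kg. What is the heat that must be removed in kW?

Q_c = 94.1 kW

vapour 151→98.4 °C: -87.316 kJ/kg
condensation at 98.4 °C: -317 kJ/kg
liquid 98.4→52.4 °C: -103.04 kJ/kg
Δh = -87.316 + -317 + -103.04 = -507.36 kJ/kg
Q = ṁ·Δh = 668.0 kg/h × -507.36 kJ/kg = -338910 kJ/h
|Q| = 94.143 kW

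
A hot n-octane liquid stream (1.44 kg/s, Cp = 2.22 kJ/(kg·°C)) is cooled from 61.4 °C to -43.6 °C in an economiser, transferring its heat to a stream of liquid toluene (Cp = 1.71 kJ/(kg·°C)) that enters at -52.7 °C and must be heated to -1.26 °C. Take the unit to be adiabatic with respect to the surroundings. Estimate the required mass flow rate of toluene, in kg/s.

ṁ_c = 3.82 kg/s

Heat released by hot stream: Q = 1.44 × 2.22 × (61.4 − -43.6) = 335.66 kJ/s
Energy balance on cold side (adiabatic exchanger): Q = ṁ_c·Cp_c·(T_c,out − T_c,in)
ṁ_c = 335.66 / [1.71 × (-1.26 − -52.7)] = 3.816 kg/s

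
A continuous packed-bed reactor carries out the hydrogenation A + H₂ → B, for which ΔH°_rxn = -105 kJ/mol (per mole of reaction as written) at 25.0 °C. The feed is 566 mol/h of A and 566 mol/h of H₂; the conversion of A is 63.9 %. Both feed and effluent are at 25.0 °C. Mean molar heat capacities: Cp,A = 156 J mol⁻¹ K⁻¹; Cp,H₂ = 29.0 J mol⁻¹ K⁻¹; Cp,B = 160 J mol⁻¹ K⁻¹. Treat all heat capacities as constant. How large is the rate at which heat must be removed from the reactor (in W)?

Q_out = 10500 W

Extent of reaction ξ = 0.639 × 566 = 361.67 mol/h
Reaction term: ξ·ΔH°_rxn = 361.67 × -105 = -37976 kJ/h
Q = ΔH = -37976 kJ/h = -10.549 kW
Heat removed = 10549 W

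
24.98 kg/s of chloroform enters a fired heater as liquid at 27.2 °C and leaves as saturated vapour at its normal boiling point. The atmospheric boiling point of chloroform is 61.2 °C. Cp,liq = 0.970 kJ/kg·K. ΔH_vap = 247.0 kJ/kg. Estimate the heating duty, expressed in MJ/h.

liquid 27.2→61.2 °C: 32.98 kJ/kg
vaporisation at 61.2 °C: 247 kJ/kg
Δh = 32.98 + 247 = 279.98 kJ/kg
Q = ṁ·Δh = 24.98 kg/s × 279.98 kJ/kg = 6993.9 kJ/s
|Q| = 6993.9 kW = 25178 MJ/h

Q = 25200 MJ/h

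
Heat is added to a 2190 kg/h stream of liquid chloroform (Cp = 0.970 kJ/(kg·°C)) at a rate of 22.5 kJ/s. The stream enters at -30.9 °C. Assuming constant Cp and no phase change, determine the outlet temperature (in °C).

Q = 22.5 kJ/s = 81000 kJ/h
ΔT = Q/(ṁ·Cp) = 81000/(2190×0.970) = 38.13 K
T_out = -30.9 + 38.13 = 7.2302 °C

T_out = 7.23 °C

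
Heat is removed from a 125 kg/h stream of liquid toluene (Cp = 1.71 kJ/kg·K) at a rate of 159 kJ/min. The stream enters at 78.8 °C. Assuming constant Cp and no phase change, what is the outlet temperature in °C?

Q = 159 kJ/min = 9540 kJ/h
ΔT = Q/(ṁ·Cp) = 9540/(125×1.71) = 44.632 K
T_out = 78.8 − 44.632 = 34.168 °C

T_out = 34.2 °C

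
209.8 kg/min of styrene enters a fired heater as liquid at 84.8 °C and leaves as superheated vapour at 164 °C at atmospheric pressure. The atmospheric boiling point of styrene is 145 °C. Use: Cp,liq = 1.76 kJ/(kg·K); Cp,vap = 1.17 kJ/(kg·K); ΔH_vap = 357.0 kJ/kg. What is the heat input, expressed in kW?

Q = 1700 kW

liquid 84.8→145 °C: 105.95 kJ/kg
vaporisation at 145 °C: 357 kJ/kg
vapour 145→164 °C: 22.23 kJ/kg
Δh = 105.95 + 357 + 22.23 = 485.18 kJ/kg
Q = ṁ·Δh = 209.8 kg/min × 485.18 kJ/kg = 101790 kJ/min
|Q| = 1696.5 kW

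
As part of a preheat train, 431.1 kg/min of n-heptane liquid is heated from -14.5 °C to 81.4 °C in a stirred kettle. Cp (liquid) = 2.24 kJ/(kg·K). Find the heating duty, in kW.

Q = 1540 kW

Q = ṁ·Cp·ΔT = 431.1 × 2.24 × (81.4 − -14.5) = 92607 kJ/min
Converting: 92607 / 60 s = 1543.5 kW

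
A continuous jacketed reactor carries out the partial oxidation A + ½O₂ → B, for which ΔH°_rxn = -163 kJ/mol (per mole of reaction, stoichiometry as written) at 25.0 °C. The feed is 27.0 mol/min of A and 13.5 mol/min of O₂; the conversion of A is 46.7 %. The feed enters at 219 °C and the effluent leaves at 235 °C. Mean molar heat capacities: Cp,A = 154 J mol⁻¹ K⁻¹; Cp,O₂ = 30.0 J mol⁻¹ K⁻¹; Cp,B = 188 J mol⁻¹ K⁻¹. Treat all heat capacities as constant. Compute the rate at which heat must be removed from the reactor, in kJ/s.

Extent of reaction ξ = 0.467 × 27.0 = 12.609 mol/min
Reaction term: ξ·ΔH°_rxn = 12.609 × -163 = -2055.3 kJ/min
Sensible, feed 219→25 °C: -885.22 kJ/min
Outlet flows (mol/min): A 14.391, O₂ 7.1955, B 12.609
Sensible, products 25→235 °C: 1008.5 kJ/min
Q = ΔH = -1931.9 kJ/min = -32.199 kW
Heat removed = 32.199 kJ/s

Q_out = 32.2 kJ/s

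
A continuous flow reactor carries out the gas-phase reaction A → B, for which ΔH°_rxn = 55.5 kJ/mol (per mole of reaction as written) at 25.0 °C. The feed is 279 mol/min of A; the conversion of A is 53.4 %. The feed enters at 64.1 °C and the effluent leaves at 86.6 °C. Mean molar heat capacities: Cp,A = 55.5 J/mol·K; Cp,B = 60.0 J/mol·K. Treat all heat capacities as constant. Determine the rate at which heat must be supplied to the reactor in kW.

Q_in = 144 kW

Extent of reaction ξ = 0.534 × 279 = 148.99 mol/min
Reaction term: ξ·ΔH°_rxn = 148.99 × 55.5 = 8268.7 kJ/min
Sensible, feed 64.1→25 °C: -605.44 kJ/min
Outlet flows (mol/min): A 130.01, B 148.99
Sensible, products 25→86.6 °C: 995.14 kJ/min
Q = ΔH = 8658.4 kJ/min = 144.31 kW
Heat supplied = 144.31 kW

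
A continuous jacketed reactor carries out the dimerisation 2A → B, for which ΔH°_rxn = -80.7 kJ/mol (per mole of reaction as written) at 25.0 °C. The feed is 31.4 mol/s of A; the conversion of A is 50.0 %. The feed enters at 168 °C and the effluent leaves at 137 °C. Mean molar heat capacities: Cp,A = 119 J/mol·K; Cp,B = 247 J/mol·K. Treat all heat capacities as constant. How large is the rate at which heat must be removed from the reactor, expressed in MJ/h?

Q_out = 2670 MJ/h

Extent of reaction ξ = 0.500 × 31.4 / 2 = 7.85 mol/s
Reaction term: ξ·ΔH°_rxn = 7.85 × -80.7 = -633.5 kJ/s
Sensible, feed 168→25 °C: -534.33 kJ/s
Outlet flows (mol/s): A 15.7, B 7.85
Sensible, products 25→137 °C: 426.41 kJ/s
Q = ΔH = -741.42 kJ/s = -741.42 kW
Heat removed = 2669.1 MJ/h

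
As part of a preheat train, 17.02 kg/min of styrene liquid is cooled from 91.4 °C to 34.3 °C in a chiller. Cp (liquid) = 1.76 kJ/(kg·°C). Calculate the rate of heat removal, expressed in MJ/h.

Q_c = 103 MJ/h

Q = ṁ·Cp·ΔT = 17.02 × 1.76 × (34.3 − 91.4) = -1710.4 kJ/min
Converting: 1710.4 / 60 s = 28.507 kW
Cooling duty = 102.63 MJ/h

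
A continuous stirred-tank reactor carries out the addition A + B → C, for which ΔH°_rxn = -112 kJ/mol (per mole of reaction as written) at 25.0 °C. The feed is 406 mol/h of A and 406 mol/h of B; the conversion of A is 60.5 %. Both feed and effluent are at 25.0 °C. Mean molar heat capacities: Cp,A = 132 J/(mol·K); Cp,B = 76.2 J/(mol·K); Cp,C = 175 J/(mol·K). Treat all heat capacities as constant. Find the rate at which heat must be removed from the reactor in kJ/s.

Q_out = 7.64 kJ/s

Extent of reaction ξ = 0.605 × 406 = 245.63 mol/h
Reaction term: ξ·ΔH°_rxn = 245.63 × -112 = -27511 kJ/h
Q = ΔH = -27511 kJ/h = -7.6418 kW
Heat removed = 7.6418 kJ/s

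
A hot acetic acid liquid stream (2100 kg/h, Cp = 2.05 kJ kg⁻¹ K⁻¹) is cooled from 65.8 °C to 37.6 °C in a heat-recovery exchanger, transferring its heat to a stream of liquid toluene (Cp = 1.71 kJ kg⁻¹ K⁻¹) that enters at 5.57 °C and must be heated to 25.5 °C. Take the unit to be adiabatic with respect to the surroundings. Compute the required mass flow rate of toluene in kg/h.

ṁ_c = 3560 kg/h

Heat released by hot stream: Q = 2100 × 2.05 × (65.8 − 37.6) = 121400 kJ/h
Energy balance on cold side (adiabatic exchanger): Q = ṁ_c·Cp_c·(T_c,out − T_c,in)
ṁ_c = 121400 / [1.71 × (25.5 − 5.57)] = 3562.2 kg/h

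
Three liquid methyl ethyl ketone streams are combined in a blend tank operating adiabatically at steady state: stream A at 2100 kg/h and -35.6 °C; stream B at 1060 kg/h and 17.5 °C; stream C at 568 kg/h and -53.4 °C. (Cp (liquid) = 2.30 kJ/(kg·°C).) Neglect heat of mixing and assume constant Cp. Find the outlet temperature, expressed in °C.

Adiabatic, steady state ⇒ Σ ṁᵢCp,ᵢ(T_out − Tᵢ) = 0
T_out = Σ ṁᵢCp,ᵢTᵢ / Σ ṁᵢCp,ᵢ
      = -199040 / 8574.4 = -23.214 °C

T_out = -23.2 °C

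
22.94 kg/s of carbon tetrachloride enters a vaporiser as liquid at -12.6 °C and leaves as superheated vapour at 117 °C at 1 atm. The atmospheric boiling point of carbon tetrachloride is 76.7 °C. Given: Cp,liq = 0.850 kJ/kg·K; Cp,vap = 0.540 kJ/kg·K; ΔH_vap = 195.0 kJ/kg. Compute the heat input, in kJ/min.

Q = 403000 kJ/min

liquid -12.6→76.7 °C: 75.905 kJ/kg
vaporisation at 76.7 °C: 195 kJ/kg
vapour 76.7→117 °C: 21.762 kJ/kg
Δh = 75.905 + 195 + 21.762 = 292.67 kJ/kg
Q = ṁ·Δh = 22.94 kg/s × 292.67 kJ/kg = 6713.8 kJ/s
|Q| = 6713.8 kW = 402830 kJ/min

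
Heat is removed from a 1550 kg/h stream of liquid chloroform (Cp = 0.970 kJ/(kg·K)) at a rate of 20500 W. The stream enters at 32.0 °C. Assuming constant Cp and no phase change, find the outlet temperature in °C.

T_out = -17.1 °C

Q = 20500 W = 73800 kJ/h
ΔT = Q/(ṁ·Cp) = 73800/(1550×0.970) = 49.085 K
T_out = 32.0 − 49.085 = -17.085 °C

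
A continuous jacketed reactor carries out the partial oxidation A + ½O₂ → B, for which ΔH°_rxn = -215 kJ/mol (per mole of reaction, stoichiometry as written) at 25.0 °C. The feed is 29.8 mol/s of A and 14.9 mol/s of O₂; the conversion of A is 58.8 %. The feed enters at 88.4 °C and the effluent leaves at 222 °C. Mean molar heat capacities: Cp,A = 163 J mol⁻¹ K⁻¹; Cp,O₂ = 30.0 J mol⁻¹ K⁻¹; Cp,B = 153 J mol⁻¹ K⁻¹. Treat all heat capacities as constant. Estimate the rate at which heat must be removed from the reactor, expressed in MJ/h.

Q_out = 11300 MJ/h

Extent of reaction ξ = 0.588 × 29.8 = 17.522 mol/s
Reaction term: ξ·ΔH°_rxn = 17.522 × -215 = -3767.3 kJ/s
Sensible, feed 88.4→25 °C: -336.3 kJ/s
Outlet flows (mol/s): A 12.278, O₂ 6.1388, B 17.522
Sensible, products 25→222 °C: 958.67 kJ/s
Q = ΔH = -3144.9 kJ/s = -3144.9 kW
Heat removed = 11322 MJ/h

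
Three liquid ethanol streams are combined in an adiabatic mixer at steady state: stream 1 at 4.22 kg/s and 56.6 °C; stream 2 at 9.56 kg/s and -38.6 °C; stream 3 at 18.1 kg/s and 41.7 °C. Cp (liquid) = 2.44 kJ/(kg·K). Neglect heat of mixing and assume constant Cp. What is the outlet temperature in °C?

Adiabatic, steady state ⇒ Σ ṁᵢCp,ᵢ(T_out − Tᵢ) = 0
T_out = Σ ṁᵢCp,ᵢTᵢ / Σ ṁᵢCp,ᵢ
      = 1524 / 77.787 = 19.592 °C

T_out = 19.6 °C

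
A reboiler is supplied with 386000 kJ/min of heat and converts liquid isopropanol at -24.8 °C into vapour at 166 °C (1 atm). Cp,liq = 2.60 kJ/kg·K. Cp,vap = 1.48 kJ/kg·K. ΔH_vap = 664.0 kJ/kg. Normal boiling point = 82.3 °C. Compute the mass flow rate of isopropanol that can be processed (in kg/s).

ṁ = 6.03 kg/s

Δh = 2.60×(82.3−-24.8) + 664.0 + 1.48×(166−82.3) = 1066.3 kJ/kg
Q = 386000 kJ/min = 6433.3 kJ/s = 6433.3 kJ/s
ṁ = Q/Δh = 6433.3 / 1066.3 = 6.0331 kg/s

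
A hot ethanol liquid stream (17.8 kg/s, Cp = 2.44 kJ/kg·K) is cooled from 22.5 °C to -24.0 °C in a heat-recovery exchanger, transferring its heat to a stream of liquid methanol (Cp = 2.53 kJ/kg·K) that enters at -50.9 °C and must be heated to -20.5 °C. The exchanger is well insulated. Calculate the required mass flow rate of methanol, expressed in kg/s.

ṁ_c = 26.3 kg/s

Heat released by hot stream: Q = 17.8 × 2.44 × (22.5 − -24.0) = 2019.6 kJ/s
Energy balance on cold side (adiabatic exchanger): Q = ṁ_c·Cp_c·(T_c,out − T_c,in)
ṁ_c = 2019.6 / [2.53 × (-20.5 − -50.9)] = 26.258 kg/s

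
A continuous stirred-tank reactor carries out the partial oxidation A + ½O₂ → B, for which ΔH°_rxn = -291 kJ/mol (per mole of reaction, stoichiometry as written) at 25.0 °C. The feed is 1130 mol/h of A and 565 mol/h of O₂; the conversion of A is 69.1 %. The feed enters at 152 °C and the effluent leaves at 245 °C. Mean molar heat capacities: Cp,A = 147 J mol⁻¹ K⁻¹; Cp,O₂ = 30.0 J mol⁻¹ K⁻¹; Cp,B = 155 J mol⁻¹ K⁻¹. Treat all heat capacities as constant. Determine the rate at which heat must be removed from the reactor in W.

Extent of reaction ξ = 0.691 × 1130 = 780.83 mol/h
Reaction term: ξ·ΔH°_rxn = 780.83 × -291 = -227220 kJ/h
Sensible, feed 152→25 °C: -23249 kJ/h
Outlet flows (mol/h): A 349.17, O₂ 174.59, B 780.83
Sensible, products 25→245 °C: 39071 kJ/h
Q = ΔH = -211400 kJ/h = -58.722 kW
Heat removed = 58722 W

Q_out = 58700 W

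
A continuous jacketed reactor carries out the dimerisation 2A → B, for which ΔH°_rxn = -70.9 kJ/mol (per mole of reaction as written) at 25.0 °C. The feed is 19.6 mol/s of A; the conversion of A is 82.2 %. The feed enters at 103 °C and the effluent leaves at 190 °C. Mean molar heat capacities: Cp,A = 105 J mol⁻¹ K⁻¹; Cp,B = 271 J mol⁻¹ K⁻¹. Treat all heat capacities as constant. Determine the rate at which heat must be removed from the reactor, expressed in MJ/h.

Q_out = 1120 MJ/h

Extent of reaction ξ = 0.822 × 19.6 / 2 = 8.0556 mol/s
Reaction term: ξ·ΔH°_rxn = 8.0556 × -70.9 = -571.14 kJ/s
Sensible, feed 103→25 °C: -160.52 kJ/s
Outlet flows (mol/s): A 3.4888, B 8.0556
Sensible, products 25→190 °C: 420.65 kJ/s
Q = ΔH = -311.02 kJ/s = -311.02 kW
Heat removed = 1119.7 MJ/h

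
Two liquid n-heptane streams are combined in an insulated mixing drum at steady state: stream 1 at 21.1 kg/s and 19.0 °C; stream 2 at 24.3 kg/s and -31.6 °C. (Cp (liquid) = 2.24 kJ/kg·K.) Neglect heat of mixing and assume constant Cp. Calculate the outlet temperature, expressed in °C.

No heat crosses the boundary, so H_out = H_in.
Σ ṁᵢCp,ᵢTᵢ = 21.1×2.24×19.0 + 24.3×2.24×-31.6 = -822.04
Σ ṁᵢCp,ᵢ = 21.1×2.24 + 24.3×2.24 = 101.7
T_out = -822.04 / 101.7 = -8.0833 °C

T_out = -8.08 °C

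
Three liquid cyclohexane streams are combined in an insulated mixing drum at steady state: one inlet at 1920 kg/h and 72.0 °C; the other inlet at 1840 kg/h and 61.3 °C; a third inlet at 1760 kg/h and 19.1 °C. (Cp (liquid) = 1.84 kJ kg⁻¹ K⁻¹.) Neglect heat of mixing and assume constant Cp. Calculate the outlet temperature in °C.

Energy balance with Q = 0: Σ ṁᵢCp,ᵢ(T_out − Tᵢ) = 0
T_out = Σ ṁᵢCp,ᵢTᵢ / Σ ṁᵢCp,ᵢ
      = 523750 / 10157 = 51.567 °C

T_out = 51.6 °C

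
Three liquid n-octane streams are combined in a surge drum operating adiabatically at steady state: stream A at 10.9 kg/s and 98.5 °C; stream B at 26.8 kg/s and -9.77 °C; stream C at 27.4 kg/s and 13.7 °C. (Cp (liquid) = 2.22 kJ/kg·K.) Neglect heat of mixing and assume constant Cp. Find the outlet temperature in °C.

Energy balance with Q = 0: Σ ṁᵢCp,ᵢ(T_out − Tᵢ) = 0
T_out = Σ ṁᵢCp,ᵢTᵢ / Σ ṁᵢCp,ᵢ
      = 2635.6 / 144.52 = 18.236 °C

T_out = 18.2 °C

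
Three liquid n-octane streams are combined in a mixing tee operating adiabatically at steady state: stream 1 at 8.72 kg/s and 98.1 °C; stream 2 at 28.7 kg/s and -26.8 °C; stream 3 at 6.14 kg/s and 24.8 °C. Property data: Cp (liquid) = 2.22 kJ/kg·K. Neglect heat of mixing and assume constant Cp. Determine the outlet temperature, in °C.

T_out = 5.48 °C

Adiabatic, steady state ⇒ Σ ṁᵢCp,ᵢ(T_out − Tᵢ) = 0
Σ ṁᵢCp,ᵢTᵢ = 8.72×2.22×98.1 + 28.7×2.22×-26.8 + 6.14×2.22×24.8 = 529.57
Σ ṁᵢCp,ᵢ = 8.72×2.22 + 28.7×2.22 + 6.14×2.22 = 96.703
T_out = 529.57 / 96.703 = 5.4762 °C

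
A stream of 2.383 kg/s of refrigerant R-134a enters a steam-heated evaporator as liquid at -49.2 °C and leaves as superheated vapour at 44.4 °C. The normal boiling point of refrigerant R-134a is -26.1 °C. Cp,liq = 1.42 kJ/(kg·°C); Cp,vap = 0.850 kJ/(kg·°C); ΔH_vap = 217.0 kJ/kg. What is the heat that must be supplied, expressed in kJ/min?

Q = 44300 kJ/min

liquid -49.2→-26.1 °C: 32.802 kJ/kg
vaporisation at -26.1 °C: 217 kJ/kg
vapour -26.1→44.4 °C: 59.925 kJ/kg
Δh = 32.802 + 217 + 59.925 = 309.73 kJ/kg
Q = ṁ·Δh = 2.383 kg/s × 309.73 kJ/kg = 738.08 kJ/s
|Q| = 738.08 kW = 44285 kJ/min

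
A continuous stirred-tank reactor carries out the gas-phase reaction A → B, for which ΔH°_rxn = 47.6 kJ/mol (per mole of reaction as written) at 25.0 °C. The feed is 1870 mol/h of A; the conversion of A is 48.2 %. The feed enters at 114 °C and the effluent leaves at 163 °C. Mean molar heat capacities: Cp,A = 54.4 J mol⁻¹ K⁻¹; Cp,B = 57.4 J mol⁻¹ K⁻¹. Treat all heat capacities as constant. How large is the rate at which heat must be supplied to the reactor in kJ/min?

Extent of reaction ξ = 0.482 × 1870 = 901.34 mol/h
Reaction term: ξ·ΔH°_rxn = 901.34 × 47.6 = 42904 kJ/h
Sensible, feed 114→25 °C: -9053.8 kJ/h
Outlet flows (mol/h): A 968.66, B 901.34
Sensible, products 25→163 °C: 14412 kJ/h
Q = ΔH = 48262 kJ/h = 13.406 kW
Heat supplied = 804.36 kJ/min

Q_in = 804 kJ/min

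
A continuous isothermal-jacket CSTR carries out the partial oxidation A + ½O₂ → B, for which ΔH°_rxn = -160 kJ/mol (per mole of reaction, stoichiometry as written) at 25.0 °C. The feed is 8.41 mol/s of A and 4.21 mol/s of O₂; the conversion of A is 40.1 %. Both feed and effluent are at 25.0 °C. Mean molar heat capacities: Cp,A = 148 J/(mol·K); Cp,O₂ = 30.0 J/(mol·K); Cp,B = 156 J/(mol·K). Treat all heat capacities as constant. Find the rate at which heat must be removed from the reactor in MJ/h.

Q_out = 1940 MJ/h

Extent of reaction ξ = 0.401 × 8.41 = 3.3724 mol/s
Reaction term: ξ·ΔH°_rxn = 3.3724 × -160 = -539.59 kJ/s
Q = ΔH = -539.59 kJ/s = -539.59 kW
Heat removed = 1942.5 MJ/h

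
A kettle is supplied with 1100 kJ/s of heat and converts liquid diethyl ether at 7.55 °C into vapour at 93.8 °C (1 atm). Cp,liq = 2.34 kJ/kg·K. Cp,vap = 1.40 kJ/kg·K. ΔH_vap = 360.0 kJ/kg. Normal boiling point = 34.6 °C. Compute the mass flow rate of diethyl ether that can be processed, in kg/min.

ṁ = 130 kg/min

Δh = 2.34×(34.6−7.55) + 360.0 + 1.40×(93.8−34.6) = 506.18 kJ/kg
Q = 1100 kJ/s = 1100 kJ/s = 66000 kJ/min
ṁ = Q/Δh = 66000 / 506.18 = 130.39 kg/min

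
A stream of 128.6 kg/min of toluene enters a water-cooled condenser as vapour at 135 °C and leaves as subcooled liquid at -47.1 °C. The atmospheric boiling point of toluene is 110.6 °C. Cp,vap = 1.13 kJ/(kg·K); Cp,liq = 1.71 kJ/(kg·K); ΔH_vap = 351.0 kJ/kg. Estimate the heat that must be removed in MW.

Q_c = 1.39 MW

vapour 135→110.6 °C: -27.572 kJ/kg
condensation at 110.6 °C: -351 kJ/kg
liquid 110.6→-47.1 °C: -269.67 kJ/kg
Δh = -27.572 + -351 + -269.67 = -648.24 kJ/kg
Q = ṁ·Δh = 128.6 kg/min × -648.24 kJ/kg = -83364 kJ/min
|Q| = 1389.4 kW = 1.3894 MW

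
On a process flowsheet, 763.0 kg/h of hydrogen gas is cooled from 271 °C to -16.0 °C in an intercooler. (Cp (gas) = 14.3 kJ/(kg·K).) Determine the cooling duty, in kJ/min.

Q = ṁ·Cp·ΔT = 763.0 × 14.3 × (-16.0 − 271) = -3.1314e+06 kJ/h
Converting: 3.1314e+06 / 3600 s = 869.84 kW
Cooling duty = 52190 kJ/min

Q_c = 52200 kJ/min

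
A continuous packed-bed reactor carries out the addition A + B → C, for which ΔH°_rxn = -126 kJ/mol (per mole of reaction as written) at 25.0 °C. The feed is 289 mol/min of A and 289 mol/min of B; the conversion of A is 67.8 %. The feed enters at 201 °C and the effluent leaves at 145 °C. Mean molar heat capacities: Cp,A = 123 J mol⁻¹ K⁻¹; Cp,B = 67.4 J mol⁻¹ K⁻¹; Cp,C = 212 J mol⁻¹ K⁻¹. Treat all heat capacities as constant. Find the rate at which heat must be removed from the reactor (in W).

Q_out = 454000 W

Extent of reaction ξ = 0.678 × 289 = 195.94 mol/min
Reaction term: ξ·ΔH°_rxn = 195.94 × -126 = -24689 kJ/min
Sensible, feed 201→25 °C: -9684.5 kJ/min
Outlet flows (mol/min): A 93.058, B 93.058, C 195.94
Sensible, products 25→145 °C: 7111 kJ/min
Q = ΔH = -27262 kJ/min = -454.37 kW
Heat removed = 454370 W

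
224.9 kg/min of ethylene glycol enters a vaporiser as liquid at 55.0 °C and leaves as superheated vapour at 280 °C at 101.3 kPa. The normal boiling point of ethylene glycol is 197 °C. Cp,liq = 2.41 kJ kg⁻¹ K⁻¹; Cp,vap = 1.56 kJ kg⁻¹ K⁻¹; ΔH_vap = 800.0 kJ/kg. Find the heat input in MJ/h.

liquid 55.0→197 °C: 342.22 kJ/kg
vaporisation at 197 °C: 800 kJ/kg
vapour 197→280 °C: 129.48 kJ/kg
Δh = 342.22 + 800 + 129.48 = 1271.7 kJ/kg
Q = ṁ·Δh = 224.9 kg/min × 1271.7 kJ/kg = 286010 kJ/min
|Q| = 4766.8 kW = 17160 MJ/h

Q = 17200 MJ/h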